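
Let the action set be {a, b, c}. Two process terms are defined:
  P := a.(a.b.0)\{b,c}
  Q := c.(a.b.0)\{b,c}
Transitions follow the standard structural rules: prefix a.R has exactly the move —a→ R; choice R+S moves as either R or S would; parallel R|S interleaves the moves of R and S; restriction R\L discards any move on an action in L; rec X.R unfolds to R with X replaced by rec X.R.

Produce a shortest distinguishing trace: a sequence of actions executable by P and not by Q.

a

LTS(P): 3 reachable states
  m0 = a.(a.b.0)\{b,c} | ··a··> m1
  m1 = (a.b.0)\{b,c} | ··a··> m2
  m2 = (b.0)\{b,c} | ∅
LTS(Q): 3 reachable states
  n0 = c.(a.b.0)\{b,c} | ··c··> n1
  n1 = (a.b.0)\{b,c} | ··a··> n2
  n2 = (b.0)\{b,c} | ∅
Trace ⟨a⟩ through P, begin at {m0}:
  [1] a ⇒ {m1}
  ✓ P
Trace ⟨a⟩ through Q, begin at {n0}:
  [1] a ⇒ ∅ (Q stuck)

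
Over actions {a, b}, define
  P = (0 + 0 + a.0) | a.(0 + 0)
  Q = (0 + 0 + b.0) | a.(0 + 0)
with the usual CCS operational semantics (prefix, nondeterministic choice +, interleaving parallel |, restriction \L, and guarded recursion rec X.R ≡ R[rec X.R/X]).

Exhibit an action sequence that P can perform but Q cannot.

P's transition system — 4 states:
  u0 = (0 + 0 + a.0) | a.(0 + 0) :: -a-> u1, -a-> u2
  u1 = (0 + 0 + a.0) | (0 + 0) :: -a-> u3
  u2 = 0 | a.(0 + 0) :: -a-> u3
  u3 = 0 | (0 + 0) :: deadlocked
Q's transition system — 4 states:
  v0 = (0 + 0 + b.0) | a.(0 + 0) :: -a-> v1, -b-> v2
  v1 = (0 + 0 + b.0) | (0 + 0) :: -b-> v3
  v2 = 0 | a.(0 + 0) :: -a-> v3
  v3 = 0 | (0 + 0) :: deadlocked
Executing aa from P (initial set {u0}):
  [1] a ⇒ {u1, u2}
  [2] a ⇒ {u3}
  P completes σ.
Executing aa from Q (initial set {v0}):
  [1] a ⇒ {v1}
  [2] a ⇒ ∅  — Q cannot continue

aa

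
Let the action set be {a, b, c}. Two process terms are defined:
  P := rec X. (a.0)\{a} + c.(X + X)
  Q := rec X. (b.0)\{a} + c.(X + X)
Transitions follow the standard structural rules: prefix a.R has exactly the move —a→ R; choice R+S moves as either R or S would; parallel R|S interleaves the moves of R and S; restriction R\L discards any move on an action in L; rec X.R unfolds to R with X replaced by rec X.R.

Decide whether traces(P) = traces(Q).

P's transition system — 2 states:
  s0 = rec X. (a.0)\{a} + c.(X + X) | =c=> s1
  s1 = (rec X. (a.0)\{a} + c.(X + X)) + (rec X. (a.0)\{a} + c.(X + X)) | =c=> s1
Q's transition system — 3 states:
  t0 = rec X. (b.0)\{a} + c.(X + X) | =b=> t1, =c=> t2
  t1 = 0\{a} | ∅
  t2 = (rec X. (b.0)\{a} + c.(X + X)) + (rec X. (b.0)\{a} + c.(X + X)) | =b=> t1, =c=> t2
Executing b from Q (initial set {t0}):
  step 1 (b): {t1}
  Q completes σ.
Executing b from P (initial set {s0}):
  step 1 (b): no successor for P

NO — witness ⟨b⟩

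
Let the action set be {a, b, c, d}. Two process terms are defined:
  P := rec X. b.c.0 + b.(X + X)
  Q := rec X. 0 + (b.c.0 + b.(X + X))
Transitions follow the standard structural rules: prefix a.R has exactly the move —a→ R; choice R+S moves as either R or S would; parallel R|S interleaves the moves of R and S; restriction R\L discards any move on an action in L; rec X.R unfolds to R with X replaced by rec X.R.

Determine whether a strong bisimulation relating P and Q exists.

Reachable graph of P (4 states):
  m0 = rec X. b.c.0 + b.(X + X) | —b→ m1, —b→ m2
  m1 = (rec X. b.c.0 + b.(X + X)) + (rec X. b.c.0 + b.(X + X)) | —b→ m1, —b→ m2
  m2 = c.0 | —c→ m3
  m3 = 0 | (no moves)
Reachable graph of Q (4 states):
  n0 = rec X. 0 + (b.c.0 + b.(X + X)) | —b→ n1, —b→ n2
  n1 = (rec X. 0 + (b.c.0 + b.(X + X))) + (rec X. 0 + (b.c.0 + b.(X + X))) | —b→ n1, —b→ n2
  n2 = c.0 | —c→ n3
  n3 = 0 | (no moves)
Coarsest stable partition (strong bisimilarity classes):
  B0 = {m0, m1, n0, n1}
  B1 = {m2, n2}
  B2 = {m3, n3}
m0 ∈ B0, n0 ∈ B0 → same block

P ~ Q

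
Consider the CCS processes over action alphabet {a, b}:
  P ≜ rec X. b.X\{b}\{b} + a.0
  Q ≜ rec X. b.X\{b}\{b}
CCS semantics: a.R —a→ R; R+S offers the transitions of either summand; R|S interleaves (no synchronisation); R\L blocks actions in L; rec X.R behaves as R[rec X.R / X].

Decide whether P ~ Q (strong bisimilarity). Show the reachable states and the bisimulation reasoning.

NO

LTS(P): 4 reachable states
  m0 = rec X. b.X\{b}\{b} + a.0 ⊢ -a-> m1, -b-> m2
  m1 = 0 ⊢ ∅
  m2 = (rec X. b.X\{b}\{b} + a.0)\{b}\{b} ⊢ -a-> m3
  m3 = 0\{b}\{b} ⊢ ∅
LTS(Q): 2 reachable states
  n0 = rec X. b.X\{b}\{b} ⊢ -b-> n1
  n1 = (rec X. b.X\{b}\{b})\{b}\{b} ⊢ ∅
Coarsest stable partition (strong bisimilarity classes):
  B0 = {m0}
  B1 = {m2}
  B2 = {m1, m3, n1}
  B3 = {n0}
m0 ∈ B0, n0 ∈ B3 → different blocks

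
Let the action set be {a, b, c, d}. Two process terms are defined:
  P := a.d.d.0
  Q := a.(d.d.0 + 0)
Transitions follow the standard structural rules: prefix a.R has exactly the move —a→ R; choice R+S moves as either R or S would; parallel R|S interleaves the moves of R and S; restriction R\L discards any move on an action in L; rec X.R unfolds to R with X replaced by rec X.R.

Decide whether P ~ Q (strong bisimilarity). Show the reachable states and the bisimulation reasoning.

P ~ Q

P's transition system — 4 states:
  u0 = a.d.d.0 → —a→ u1
  u1 = d.d.0 → —d→ u2
  u2 = d.0 → —d→ u3
  u3 = 0 → deadlocked
Q's transition system — 4 states:
  v0 = a.(d.d.0 + 0) → —a→ v1
  v1 = d.d.0 + 0 → —d→ v2
  v2 = d.0 → —d→ v3
  v3 = 0 → deadlocked
Bisimilarity quotient blocks:
  B0 = {u0, v0}
  B1 = {u1, v1}
  B2 = {u2, v2}
  B3 = {u3, v3}
u0 ∈ B0, v0 ∈ B0 → same block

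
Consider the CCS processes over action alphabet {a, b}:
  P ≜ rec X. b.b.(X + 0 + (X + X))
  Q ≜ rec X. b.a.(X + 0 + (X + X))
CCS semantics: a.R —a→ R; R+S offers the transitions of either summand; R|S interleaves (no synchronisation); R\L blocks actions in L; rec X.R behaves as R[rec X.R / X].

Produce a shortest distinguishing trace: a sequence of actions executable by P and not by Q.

bb

LTS(P): 3 reachable states
  s0 = rec X. b.b.(X + 0 + (X + X)) | -b-> s1
  s1 = b.((rec X. b.b.(X + 0 + (X + X))) + 0 + ((rec X. b.b.(X + 0 + (X + X))) + (rec X. b.b.(X + 0 + (X + X))))) | -b-> s2
  s2 = (rec X. b.b.(X + 0 + (X + X))) + 0 + ((rec X. b.b.(X + 0 + (X + X))) + (rec X. b.b.(X + 0 + (X + X)))) | -b-> s1
LTS(Q): 3 reachable states
  t0 = rec X. b.a.(X + 0 + (X + X)) | -b-> t1
  t1 = a.((rec X. b.a.(X + 0 + (X + X))) + 0 + ((rec X. b.a.(X + 0 + (X + X))) + (rec X. b.a.(X + 0 + (X + X))))) | -a-> t2
  t2 = (rec X. b.a.(X + 0 + (X + X))) + 0 + ((rec X. b.a.(X + 0 + (X + X))) + (rec X. b.a.(X + 0 + (X + X)))) | -b-> t1
Run σ = ⟨bb⟩ on P: start {s0}
  after b @ step 1: {s1}
  after b @ step 2: {s2}
  P completes σ.
Run σ = ⟨bb⟩ on Q: start {t0}
  after b @ step 1: {t1}
  after b @ step 2: ∅ (Q stuck)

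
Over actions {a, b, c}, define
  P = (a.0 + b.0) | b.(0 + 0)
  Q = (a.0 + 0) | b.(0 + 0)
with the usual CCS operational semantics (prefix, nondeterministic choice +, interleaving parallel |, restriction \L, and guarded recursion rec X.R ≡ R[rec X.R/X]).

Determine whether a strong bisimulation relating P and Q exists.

not bisimilar

LTS(P): 4 reachable states
  p0 = (a.0 + b.0) | b.(0 + 0) :: ··a··> p1, ··b··> p1, ··b··> p2
  p1 = 0 | b.(0 + 0) :: ··b··> p3
  p2 = (a.0 + b.0) | (0 + 0) :: ··a··> p3, ··b··> p3
  p3 = 0 | (0 + 0) :: ·
LTS(Q): 4 reachable states
  q0 = (a.0 + 0) | b.(0 + 0) :: ··a··> q1, ··b··> q2
  q1 = 0 | b.(0 + 0) :: ··b··> q3
  q2 = (a.0 + 0) | (0 + 0) :: ··a··> q3
  q3 = 0 | (0 + 0) :: ·
Coarsest stable partition (strong bisimilarity classes):
  B0 = {p0}
  B1 = {p1, q1}
  B2 = {p3, q3}
  B3 = {p2}
  B4 = {q0}
  B5 = {q2}
p0 ∈ B0, q0 ∈ B4 → different blocks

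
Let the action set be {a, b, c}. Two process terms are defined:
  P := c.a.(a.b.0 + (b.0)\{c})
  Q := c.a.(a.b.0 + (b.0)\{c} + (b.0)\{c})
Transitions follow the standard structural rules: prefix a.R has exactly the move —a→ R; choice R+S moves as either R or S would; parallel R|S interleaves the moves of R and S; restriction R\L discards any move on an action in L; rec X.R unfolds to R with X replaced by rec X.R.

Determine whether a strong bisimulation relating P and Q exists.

bisimilar

P's transition system — 6 states:
  s0 = c.a.(a.b.0 + (b.0)\{c}) :: =c=> s1
  s1 = a.(a.b.0 + (b.0)\{c}) :: =a=> s2
  s2 = a.b.0 + (b.0)\{c} :: =a=> s3, =b=> s4
  s3 = b.0 :: =b=> s5
  s4 = 0\{c} :: (no moves)
  s5 = 0 :: (no moves)
Q's transition system — 6 states:
  t0 = c.a.(a.b.0 + (b.0)\{c} + (b.0)\{c}) :: =c=> t1
  t1 = a.(a.b.0 + (b.0)\{c} + (b.0)\{c}) :: =a=> t2
  t2 = a.b.0 + (b.0)\{c} + (b.0)\{c} :: =a=> t3, =b=> t4
  t3 = b.0 :: =b=> t5
  t4 = 0\{c} :: (no moves)
  t5 = 0 :: (no moves)
Coarsest stable partition (strong bisimilarity classes):
  B0 = {s0, t0}
  B1 = {s1, t1}
  B2 = {s2, t2}
  B3 = {s3, t3}
  B4 = {s4, s5, t4, t5}
s0 ∈ B0, t0 ∈ B0 → same block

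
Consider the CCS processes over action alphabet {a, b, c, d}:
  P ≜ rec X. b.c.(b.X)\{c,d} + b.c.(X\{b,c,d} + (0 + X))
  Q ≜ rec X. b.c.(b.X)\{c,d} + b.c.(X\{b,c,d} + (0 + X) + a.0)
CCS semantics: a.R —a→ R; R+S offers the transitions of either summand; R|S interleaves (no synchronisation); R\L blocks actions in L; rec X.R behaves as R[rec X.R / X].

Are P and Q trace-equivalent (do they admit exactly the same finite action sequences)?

LTS(P): 8 reachable states
  p0 = rec X. b.c.(b.X)\{c,d} + b.c.(X\{b,c,d} + (0 + X)) ⊢ —b→ p1, —b→ p2
  p1 = c.((rec X. b.c.(b.X)\{c,d} + b.c.(X\{b,c,d} + (0 + X)))\{b,c,d} + (0 + (rec X. b.c.(b.X)\{c,d} + b.c.(X\{b,c,d} + (0 + X))))) ⊢ —c→ p3
  p2 = c.(b.(rec X. b.c.(b.X)\{c,d} + b.c.(X\{b,c,d} + (0 + X))))\{c,d} ⊢ —c→ p4
  p3 = (rec X. b.c.(b.X)\{c,d} + b.c.(X\{b,c,d} + (0 + X)))\{b,c,d} + (0 + (rec X. b.c.(b.X)\{c,d} + b.c.(X\{b,c,d} + (0 + X)))) ⊢ —b→ p1, —b→ p2
  p4 = (b.(rec X. b.c.(b.X)\{c,d} + b.c.(X\{b,c,d} + (0 + X))))\{c,d} ⊢ —b→ p5
  p5 = (rec X. b.c.(b.X)\{c,d} + b.c.(X\{b,c,d} + (0 + X)))\{c,d} ⊢ —b→ p6, —b→ p7
  p6 = (c.((rec X. b.c.(b.X)\{c,d} + b.c.(X\{b,c,d} + (0 + X)))\{b,c,d} + (0 + (rec X. b.c.(b.X)\{c,d} + b.c.(X\{b,c,d} + (0 + X))))))\{c,d} ⊢ stopped
  p7 = (c.(b.(rec X. b.c.(b.X)\{c,d} + b.c.(X\{b,c,d} + (0 + X))))\{c,d})\{c,d} ⊢ stopped
LTS(Q): 9 reachable states
  q0 = rec X. b.c.(b.X)\{c,d} + b.c.(X\{b,c,d} + (0 + X) + a.0) ⊢ —b→ q1, —b→ q2
  q1 = c.((rec X. b.c.(b.X)\{c,d} + b.c.(X\{b,c,d} + (0 + X) + a.0))\{b,c,d} + (0 + (rec X. b.c.(b.X)\{c,d} + b.c.(X\{b,c,d} + (0 + X) + a.0))) + a.0) ⊢ —c→ q3
  q2 = c.(b.(rec X. b.c.(b.X)\{c,d} + b.c.(X\{b,c,d} + (0 + X) + a.0)))\{c,d} ⊢ —c→ q4
  q3 = (rec X. b.c.(b.X)\{c,d} + b.c.(X\{b,c,d} + (0 + X) + a.0))\{b,c,d} + (0 + (rec X. b.c.(b.X)\{c,d} + b.c.(X\{b,c,d} + (0 + X) + a.0))) + a.0 ⊢ —a→ q5, —b→ q1, —b→ q2
  q4 = (b.(rec X. b.c.(b.X)\{c,d} + b.c.(X\{b,c,d} + (0 + X) + a.0)))\{c,d} ⊢ —b→ q6
  q5 = 0 ⊢ stopped
  q6 = (rec X. b.c.(b.X)\{c,d} + b.c.(X\{b,c,d} + (0 + X) + a.0))\{c,d} ⊢ —b→ q7, —b→ q8
  q7 = (c.((rec X. b.c.(b.X)\{c,d} + b.c.(X\{b,c,d} + (0 + X) + a.0))\{b,c,d} + (0 + (rec X. b.c.(b.X)\{c,d} + b.c.(X\{b,c,d} + (0 + X) + a.0))) + a.0))\{c,d} ⊢ stopped
  q8 = (c.(b.(rec X. b.c.(b.X)\{c,d} + b.c.(X\{b,c,d} + (0 + X) + a.0)))\{c,d})\{c,d} ⊢ stopped
Executing bca from Q (initial set {q0}):
  step 1 (b): {q1, q2}
  step 2 (c): {q3, q4}
  step 3 (a): {q5}
  — Q admits the full trace.
Executing bca from P (initial set {p0}):
  step 1 (b): {p1, p2}
  step 2 (c): {p3, p4}
  step 3 (a): ∅ (P stuck)

traces(P) ≠ traces(Q) — witness ⟨bca⟩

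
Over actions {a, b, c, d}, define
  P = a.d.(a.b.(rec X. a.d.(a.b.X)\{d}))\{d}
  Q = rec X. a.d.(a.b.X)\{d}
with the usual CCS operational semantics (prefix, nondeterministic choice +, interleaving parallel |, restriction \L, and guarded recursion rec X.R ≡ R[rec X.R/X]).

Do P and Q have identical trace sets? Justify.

YES

LTS(P): 6 reachable states
  u0 = a.d.(a.b.(rec X. a.d.(a.b.X)\{d}))\{d} → —a→ u1
  u1 = d.(a.b.(rec X. a.d.(a.b.X)\{d}))\{d} → —d→ u2
  u2 = (a.b.(rec X. a.d.(a.b.X)\{d}))\{d} → —a→ u3
  u3 = (b.(rec X. a.d.(a.b.X)\{d}))\{d} → —b→ u4
  u4 = (rec X. a.d.(a.b.X)\{d})\{d} → —a→ u5
  u5 = (d.(a.b.(rec X. a.d.(a.b.X)\{d}))\{d})\{d} → (no moves)
LTS(Q): 6 reachable states
  v0 = rec X. a.d.(a.b.X)\{d} → —a→ v1
  v1 = d.(a.b.(rec X. a.d.(a.b.X)\{d}))\{d} → —d→ v2
  v2 = (a.b.(rec X. a.d.(a.b.X)\{d}))\{d} → —a→ v3
  v3 = (b.(rec X. a.d.(a.b.X)\{d}))\{d} → —b→ v4
  v4 = (rec X. a.d.(a.b.X)\{d})\{d} → —a→ v5
  v5 = (d.(a.b.(rec X. a.d.(a.b.X)\{d}))\{d})\{d} → (no moves)
Partition-refinement fixed point:
  B0 = {u0, v0}
  B1 = {u1, v1}
  B2 = {u2, v2}
  B3 = {u3, v3}
  B4 = {u4, v4}
  B5 = {u5, v5}
u0 ∈ B0, v0 ∈ B0 → same block
Bisimilar ⇒ trace-equivalent.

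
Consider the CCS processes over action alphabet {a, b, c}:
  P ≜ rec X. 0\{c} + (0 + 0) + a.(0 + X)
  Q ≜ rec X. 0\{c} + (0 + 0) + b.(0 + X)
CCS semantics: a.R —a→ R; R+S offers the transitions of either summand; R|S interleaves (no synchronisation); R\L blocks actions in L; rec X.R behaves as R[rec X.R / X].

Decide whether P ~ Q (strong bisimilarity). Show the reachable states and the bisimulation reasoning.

P ≁ Q

P's transition system — 2 states:
  m0 = rec X. 0\{c} + (0 + 0) + a.(0 + X) has moves —a→ m1
  m1 = 0 + (rec X. 0\{c} + (0 + 0) + a.(0 + X)) has moves —a→ m1
Q's transition system — 2 states:
  n0 = rec X. 0\{c} + (0 + 0) + b.(0 + X) has moves —b→ n1
  n1 = 0 + (rec X. 0\{c} + (0 + 0) + b.(0 + X)) has moves —b→ n1
Partition-refinement fixed point:
  B0 = {m0, m1}
  B1 = {n0, n1}
m0 ∈ B0, n0 ∈ B1 → different blocks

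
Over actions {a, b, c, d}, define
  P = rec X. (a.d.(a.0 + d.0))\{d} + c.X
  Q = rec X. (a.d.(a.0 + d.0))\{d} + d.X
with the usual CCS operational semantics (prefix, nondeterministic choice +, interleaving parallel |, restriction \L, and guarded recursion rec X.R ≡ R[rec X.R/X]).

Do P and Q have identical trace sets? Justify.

Reachable graph of P (2 states):
  s0 = rec X. (a.d.(a.0 + d.0))\{d} + c.X has moves --a--▸ s1, --c--▸ s0
  s1 = (d.(a.0 + d.0))\{d} has moves ∅
Reachable graph of Q (2 states):
  t0 = rec X. (a.d.(a.0 + d.0))\{d} + d.X has moves --a--▸ t1, --d--▸ t0
  t1 = (d.(a.0 + d.0))\{d} has moves ∅
Executing c from P (initial set {s0}):
  step 1 (c): {s0}
  P completes σ.
Executing c from Q (initial set {t0}):
  step 1 (c): ∅  — Q cannot continue

NO — witness ⟨c⟩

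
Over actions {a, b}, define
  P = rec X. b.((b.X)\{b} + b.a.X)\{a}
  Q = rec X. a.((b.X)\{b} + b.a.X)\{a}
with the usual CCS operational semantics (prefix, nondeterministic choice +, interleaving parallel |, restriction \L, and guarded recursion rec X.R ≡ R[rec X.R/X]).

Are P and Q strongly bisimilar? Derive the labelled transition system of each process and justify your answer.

LTS(P): 3 reachable states
  p0 = rec X. b.((b.X)\{b} + b.a.X)\{a} | —b→ p1
  p1 = ((b.(rec X. b.((b.X)\{b} + b.a.X)\{a}))\{b} + b.a.(rec X. b.((b.X)\{b} + b.a.X)\{a}))\{a} | —b→ p2
  p2 = (a.(rec X. b.((b.X)\{b} + b.a.X)\{a}))\{a} | stopped
LTS(Q): 3 reachable states
  q0 = rec X. a.((b.X)\{b} + b.a.X)\{a} | —a→ q1
  q1 = ((b.(rec X. a.((b.X)\{b} + b.a.X)\{a}))\{b} + b.a.(rec X. a.((b.X)\{b} + b.a.X)\{a}))\{a} | —b→ q2
  q2 = (a.(rec X. a.((b.X)\{b} + b.a.X)\{a}))\{a} | stopped
Partition-refinement fixed point:
  B0 = {p0}
  B1 = {p1, q1}
  B2 = {p2, q2}
  B3 = {q0}
p0 ∈ B0, q0 ∈ B3 → different blocks

NO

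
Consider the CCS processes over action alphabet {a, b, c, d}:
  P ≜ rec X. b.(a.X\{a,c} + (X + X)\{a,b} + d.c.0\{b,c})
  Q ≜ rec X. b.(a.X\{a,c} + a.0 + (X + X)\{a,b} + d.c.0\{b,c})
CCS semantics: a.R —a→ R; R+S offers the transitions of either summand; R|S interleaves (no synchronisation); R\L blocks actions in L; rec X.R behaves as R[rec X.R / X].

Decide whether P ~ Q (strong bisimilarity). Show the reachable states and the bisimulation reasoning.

Reachable graph of P (7 states):
  u0 = rec X. b.(a.X\{a,c} + (X + X)\{a,b} + d.c.0\{b,c}) | —b→ u1
  u1 = a.(rec X. b.(a.X\{a,c} + (X + X)\{a,b} + d.c.0\{b,c}))\{a,c} + ((rec X. b.(a.X\{a,c} + (X + X)\{a,b} + d.c.0\{b,c})) + (rec X. b.(a.X\{a,c} + (X + X)\{a,b} + d.c.0\{b,c})))\{a,b} + d.c.0\{b,c} | —a→ u2, —d→ u3
  u2 = (rec X. b.(a.X\{a,c} + (X + X)\{a,b} + d.c.0\{b,c}))\{a,c} | —b→ u4
  u3 = c.0\{b,c} | —c→ u5
  u4 = (a.(rec X. b.(a.X\{a,c} + (X + X)\{a,b} + d.c.0\{b,c}))\{a,c} + ((rec X. b.(a.X\{a,c} + (X + X)\{a,b} + d.c.0\{b,c})) + (rec X. b.(a.X\{a,c} + (X + X)\{a,b} + d.c.0\{b,c})))\{a,b} + d.c.0\{b,c})\{a,c} | —d→ u6
  u5 = 0\{b,c} | ·
  u6 = (c.0\{b,c})\{a,c} | ·
Reachable graph of Q (8 states):
  v0 = rec X. b.(a.X\{a,c} + a.0 + (X + X)\{a,b} + d.c.0\{b,c}) | —b→ v1
  v1 = a.(rec X. b.(a.X\{a,c} + a.0 + (X + X)\{a,b} + d.c.0\{b,c}))\{a,c} + a.0 + ((rec X. b.(a.X\{a,c} + a.0 + (X + X)\{a,b} + d.c.0\{b,c})) + (rec X. b.(a.X\{a,c} + a.0 + (X + X)\{a,b} + d.c.0\{b,c})))\{a,b} + d.c.0\{b,c} | —a→ v2, —a→ v3, —d→ v4
  v2 = (rec X. b.(a.X\{a,c} + a.0 + (X + X)\{a,b} + d.c.0\{b,c}))\{a,c} | —b→ v5
  v3 = 0 | ·
  v4 = c.0\{b,c} | —c→ v6
  v5 = (a.(rec X. b.(a.X\{a,c} + a.0 + (X + X)\{a,b} + d.c.0\{b,c}))\{a,c} + a.0 + ((rec X. b.(a.X\{a,c} + a.0 + (X + X)\{a,b} + d.c.0\{b,c})) + (rec X. b.(a.X\{a,c} + a.0 + (X + X)\{a,b} + d.c.0\{b,c})))\{a,b} + d.c.0\{b,c})\{a,c} | —d→ v7
  v6 = 0\{b,c} | ·
  v7 = (c.0\{b,c})\{a,c} | ·
Partition-refinement fixed point:
  B0 = {u0}
  B1 = {u1}
  B2 = {u3, v4}
  B3 = {u5, u6, v3, v6, v7}
  B4 = {u2, v2}
  B5 = {u4, v5}
  B6 = {v0}
  B7 = {v1}
u0 ∈ B0, v0 ∈ B6 → different blocks

P ≁ Q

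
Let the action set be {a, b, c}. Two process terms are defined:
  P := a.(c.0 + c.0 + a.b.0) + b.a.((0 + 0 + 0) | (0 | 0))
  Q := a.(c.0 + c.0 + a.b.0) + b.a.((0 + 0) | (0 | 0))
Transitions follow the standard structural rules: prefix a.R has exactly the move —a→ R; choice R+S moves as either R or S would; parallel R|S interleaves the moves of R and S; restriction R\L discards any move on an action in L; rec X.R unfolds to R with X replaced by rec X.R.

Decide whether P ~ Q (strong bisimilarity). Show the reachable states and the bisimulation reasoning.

Reachable graph of P (6 states):
  s0 = a.(c.0 + c.0 + a.b.0) + b.a.((0 + 0 + 0) | (0 | 0)) | ··a··> s1, ··b··> s2
  s1 = c.0 + c.0 + a.b.0 | ··a··> s3, ··c··> s4
  s2 = a.((0 + 0 + 0) | (0 | 0)) | ··a··> s5
  s3 = b.0 | ··b··> s4
  s4 = 0 | ·
  s5 = (0 + 0 + 0) | (0 | 0) | ·
Reachable graph of Q (6 states):
  t0 = a.(c.0 + c.0 + a.b.0) + b.a.((0 + 0) | (0 | 0)) | ··a··> t1, ··b··> t2
  t1 = c.0 + c.0 + a.b.0 | ··a··> t3, ··c··> t4
  t2 = a.((0 + 0) | (0 | 0)) | ··a··> t5
  t3 = b.0 | ··b··> t4
  t4 = 0 | ·
  t5 = (0 + 0) | (0 | 0) | ·
Bisimilarity quotient blocks:
  B0 = {s0, t0}
  B1 = {s2, t2}
  B2 = {s4, s5, t4, t5}
  B3 = {s1, t1}
  B4 = {s3, t3}
s0 ∈ B0, t0 ∈ B0 → same block

P ~ Q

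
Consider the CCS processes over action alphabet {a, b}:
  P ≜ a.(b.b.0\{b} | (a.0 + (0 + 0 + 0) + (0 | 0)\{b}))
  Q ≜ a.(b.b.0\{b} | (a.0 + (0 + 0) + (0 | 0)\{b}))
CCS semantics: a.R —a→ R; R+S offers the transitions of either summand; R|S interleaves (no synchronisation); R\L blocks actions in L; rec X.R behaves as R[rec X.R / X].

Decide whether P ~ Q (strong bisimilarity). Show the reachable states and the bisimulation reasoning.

LTS(P): 7 reachable states
  m0 = a.(b.b.0\{b} | (a.0 + (0 + 0 + 0) + (0 | 0)\{b})) → =a=> m1
  m1 = b.b.0\{b} | (a.0 + (0 + 0 + 0) + (0 | 0)\{b}) → =a=> m2, =b=> m3
  m2 = b.b.0\{b} | 0 → =b=> m4
  m3 = b.0\{b} | (a.0 + (0 + 0 + 0) + (0 | 0)\{b}) → =a=> m4, =b=> m5
  m4 = b.0\{b} | 0 → =b=> m6
  m5 = 0\{b} | (a.0 + (0 + 0 + 0) + (0 | 0)\{b}) → =a=> m6
  m6 = 0\{b} | 0 → stopped
LTS(Q): 7 reachable states
  n0 = a.(b.b.0\{b} | (a.0 + (0 + 0) + (0 | 0)\{b})) → =a=> n1
  n1 = b.b.0\{b} | (a.0 + (0 + 0) + (0 | 0)\{b}) → =a=> n2, =b=> n3
  n2 = b.b.0\{b} | 0 → =b=> n4
  n3 = b.0\{b} | (a.0 + (0 + 0) + (0 | 0)\{b}) → =a=> n4, =b=> n5
  n4 = b.0\{b} | 0 → =b=> n6
  n5 = 0\{b} | (a.0 + (0 + 0) + (0 | 0)\{b}) → =a=> n6
  n6 = 0\{b} | 0 → stopped
Partition-refinement fixed point:
  B0 = {m0, n0}
  B1 = {m1, n1}
  B2 = {m3, n3}
  B3 = {m5, n5}
  B4 = {m6, n6}
  B5 = {m4, n4}
  B6 = {m2, n2}
m0 ∈ B0, n0 ∈ B0 → same block

YES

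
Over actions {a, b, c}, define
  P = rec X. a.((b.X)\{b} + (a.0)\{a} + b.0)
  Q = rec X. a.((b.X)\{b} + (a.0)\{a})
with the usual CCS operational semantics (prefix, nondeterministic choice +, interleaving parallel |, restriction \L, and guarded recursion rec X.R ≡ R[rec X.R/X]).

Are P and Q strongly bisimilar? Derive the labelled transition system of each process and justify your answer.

NO

Reachable graph of P (3 states):
  p0 = rec X. a.((b.X)\{b} + (a.0)\{a} + b.0) :: -a-> p1
  p1 = (b.(rec X. a.((b.X)\{b} + (a.0)\{a} + b.0)))\{b} + (a.0)\{a} + b.0 :: -b-> p2
  p2 = 0 :: ·
Reachable graph of Q (2 states):
  q0 = rec X. a.((b.X)\{b} + (a.0)\{a}) :: -a-> q1
  q1 = (b.(rec X. a.((b.X)\{b} + (a.0)\{a})))\{b} + (a.0)\{a} :: ·
Partition-refinement fixed point:
  B0 = {p0}
  B1 = {p1}
  B2 = {p2, q1}
  B3 = {q0}
p0 ∈ B0, q0 ∈ B3 → different blocks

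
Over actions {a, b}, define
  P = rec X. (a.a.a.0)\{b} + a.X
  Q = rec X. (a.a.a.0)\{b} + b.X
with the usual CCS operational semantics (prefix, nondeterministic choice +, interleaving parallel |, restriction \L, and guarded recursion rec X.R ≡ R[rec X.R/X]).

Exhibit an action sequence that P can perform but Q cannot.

LTS(P): 4 reachable states
  s0 = rec X. (a.a.a.0)\{b} + a.X | —a→ s0, —a→ s1
  s1 = (a.a.0)\{b} | —a→ s2
  s2 = (a.0)\{b} | —a→ s3
  s3 = 0\{b} | (no moves)
LTS(Q): 4 reachable states
  t0 = rec X. (a.a.a.0)\{b} + b.X | —a→ t1, —b→ t0
  t1 = (a.a.0)\{b} | —a→ t2
  t2 = (a.0)\{b} | —a→ t3
  t3 = 0\{b} | (no moves)
Executing aaaa from P (initial set {s0}):
  [1] a ⇒ {s0, s1}
  [2] a ⇒ {s0, s1, s2}
  [3] a ⇒ {s0, s1, s2, s3}
  [4] a ⇒ {s0, s1, s2, s3}
  ✓ P
Executing aaaa from Q (initial set {t0}):
  [1] a ⇒ {t1}
  [2] a ⇒ {t2}
  [3] a ⇒ {t3}
  [4] a ⇒ ∅ (Q stuck)

aaaa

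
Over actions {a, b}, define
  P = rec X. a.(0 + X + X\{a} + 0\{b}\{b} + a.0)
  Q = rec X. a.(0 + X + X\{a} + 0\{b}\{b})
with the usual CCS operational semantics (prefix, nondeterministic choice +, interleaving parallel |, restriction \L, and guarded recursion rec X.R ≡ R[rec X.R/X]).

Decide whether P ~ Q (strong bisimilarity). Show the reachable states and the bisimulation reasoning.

LTS(P): 3 reachable states
  s0 = rec X. a.(0 + X + X\{a} + 0\{b}\{b} + a.0) :: -a-> s1
  s1 = 0 + (rec X. a.(0 + X + X\{a} + 0\{b}\{b} + a.0)) + (rec X. a.(0 + X + X\{a} + 0\{b}\{b} + a.0))\{a} + 0\{b}\{b} + a.0 :: -a-> s1, -a-> s2
  s2 = 0 :: deadlocked
LTS(Q): 2 reachable states
  t0 = rec X. a.(0 + X + X\{a} + 0\{b}\{b}) :: -a-> t1
  t1 = 0 + (rec X. a.(0 + X + X\{a} + 0\{b}\{b})) + (rec X. a.(0 + X + X\{a} + 0\{b}\{b}))\{a} + 0\{b}\{b} :: -a-> t1
Bisimilarity quotient blocks:
  B0 = {s0}
  B1 = {s1}
  B2 = {s2}
  B3 = {t0, t1}
s0 ∈ B0, t0 ∈ B3 → different blocks

P ≁ Q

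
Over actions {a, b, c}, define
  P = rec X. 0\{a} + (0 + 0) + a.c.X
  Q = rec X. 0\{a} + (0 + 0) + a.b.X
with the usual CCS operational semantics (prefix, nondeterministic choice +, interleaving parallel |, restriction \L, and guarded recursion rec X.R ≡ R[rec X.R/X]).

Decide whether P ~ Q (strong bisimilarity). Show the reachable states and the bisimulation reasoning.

not bisimilar

LTS(P): 2 reachable states
  p0 = rec X. 0\{a} + (0 + 0) + a.c.X :: =a=> p1
  p1 = c.(rec X. 0\{a} + (0 + 0) + a.c.X) :: =c=> p0
LTS(Q): 2 reachable states
  q0 = rec X. 0\{a} + (0 + 0) + a.b.X :: =a=> q1
  q1 = b.(rec X. 0\{a} + (0 + 0) + a.b.X) :: =b=> q0
Coarsest stable partition (strong bisimilarity classes):
  B0 = {p0}
  B1 = {p1}
  B2 = {q0}
  B3 = {q1}
p0 ∈ B0, q0 ∈ B2 → different blocks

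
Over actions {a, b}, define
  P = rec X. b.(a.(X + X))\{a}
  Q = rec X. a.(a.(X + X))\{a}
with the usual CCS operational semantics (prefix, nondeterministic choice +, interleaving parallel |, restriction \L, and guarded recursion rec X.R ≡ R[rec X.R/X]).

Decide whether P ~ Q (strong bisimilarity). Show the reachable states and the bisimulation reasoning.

LTS(P): 2 reachable states
  u0 = rec X. b.(a.(X + X))\{a} → —b→ u1
  u1 = (a.((rec X. b.(a.(X + X))\{a}) + (rec X. b.(a.(X + X))\{a})))\{a} → ∅
LTS(Q): 2 reachable states
  v0 = rec X. a.(a.(X + X))\{a} → —a→ v1
  v1 = (a.((rec X. a.(a.(X + X))\{a}) + (rec X. a.(a.(X + X))\{a})))\{a} → ∅
Coarsest stable partition (strong bisimilarity classes):
  B0 = {u0}
  B1 = {u1, v1}
  B2 = {v0}
u0 ∈ B0, v0 ∈ B2 → different blocks

P ≁ Q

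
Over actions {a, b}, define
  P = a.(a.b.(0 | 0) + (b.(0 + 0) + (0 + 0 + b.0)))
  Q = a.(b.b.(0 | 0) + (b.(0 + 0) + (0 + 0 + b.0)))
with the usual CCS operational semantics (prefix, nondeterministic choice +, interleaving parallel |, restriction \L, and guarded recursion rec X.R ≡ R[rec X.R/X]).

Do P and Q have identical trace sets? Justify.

LTS(P): 6 reachable states
  s0 = a.(a.b.(0 | 0) + (b.(0 + 0) + (0 + 0 + b.0))) | ··a··> s1
  s1 = a.b.(0 | 0) + (b.(0 + 0) + (0 + 0 + b.0)) | ··a··> s2, ··b··> s3, ··b··> s4
  s2 = b.(0 | 0) | ··b··> s5
  s3 = 0 | ·
  s4 = 0 + 0 | ·
  s5 = 0 | 0 | ·
LTS(Q): 6 reachable states
  t0 = a.(b.b.(0 | 0) + (b.(0 + 0) + (0 + 0 + b.0))) | ··a··> t1
  t1 = b.b.(0 | 0) + (b.(0 + 0) + (0 + 0 + b.0)) | ··b··> t2, ··b··> t3, ··b··> t4
  t2 = 0 | ·
  t3 = 0 + 0 | ·
  t4 = b.(0 | 0) | ··b··> t5
  t5 = 0 | 0 | ·
Run σ = ⟨aa⟩ on P: start {s0}
  [1] a ⇒ {s1}
  [2] a ⇒ {s2}
  — P admits the full trace.
Run σ = ⟨aa⟩ on Q: start {t0}
  [1] a ⇒ {t1}
  [2] a ⇒ ∅ (Q stuck)

traces(P) ≠ traces(Q) — witness ⟨aa⟩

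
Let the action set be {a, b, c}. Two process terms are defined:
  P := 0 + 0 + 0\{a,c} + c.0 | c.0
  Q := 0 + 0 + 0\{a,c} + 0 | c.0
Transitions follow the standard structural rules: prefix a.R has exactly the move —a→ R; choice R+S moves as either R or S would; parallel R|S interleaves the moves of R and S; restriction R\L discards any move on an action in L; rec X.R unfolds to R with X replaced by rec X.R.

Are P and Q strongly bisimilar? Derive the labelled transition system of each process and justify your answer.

P's transition system — 4 states:
  m0 = 0 + 0 + 0\{a,c} + c.0 | c.0 ⊢ ··c··> m1, ··c··> m2
  m1 = 0 | c.0 ⊢ ··c··> m3
  m2 = c.0 | 0 ⊢ ··c··> m3
  m3 = 0 | 0 ⊢ (no moves)
Q's transition system — 2 states:
  n0 = 0 + 0 + 0\{a,c} + 0 | c.0 ⊢ ··c··> n1
  n1 = 0 | 0 ⊢ (no moves)
Bisimilarity quotient blocks:
  B0 = {m0}
  B1 = {m1, m2, n0}
  B2 = {m3, n1}
m0 ∈ B0, n0 ∈ B1 → different blocks

not bisimilar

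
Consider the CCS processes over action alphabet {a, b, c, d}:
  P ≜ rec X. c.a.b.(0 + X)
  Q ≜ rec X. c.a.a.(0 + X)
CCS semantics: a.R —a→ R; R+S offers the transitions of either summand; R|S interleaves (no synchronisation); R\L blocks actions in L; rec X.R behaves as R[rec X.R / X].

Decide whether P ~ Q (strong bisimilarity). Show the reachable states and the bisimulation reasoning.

P ≁ Q

P's transition system — 4 states:
  p0 = rec X. c.a.b.(0 + X) has moves ··c··> p1
  p1 = a.b.(0 + (rec X. c.a.b.(0 + X))) has moves ··a··> p2
  p2 = b.(0 + (rec X. c.a.b.(0 + X))) has moves ··b··> p3
  p3 = 0 + (rec X. c.a.b.(0 + X)) has moves ··c··> p1
Q's transition system — 4 states:
  q0 = rec X. c.a.a.(0 + X) has moves ··c··> q1
  q1 = a.a.(0 + (rec X. c.a.a.(0 + X))) has moves ··a··> q2
  q2 = a.(0 + (rec X. c.a.a.(0 + X))) has moves ··a··> q3
  q3 = 0 + (rec X. c.a.a.(0 + X)) has moves ··c··> q1
Partition-refinement fixed point:
  B0 = {p0, p3}
  B1 = {p1}
  B2 = {p2}
  B3 = {q0, q3}
  B4 = {q1}
  B5 = {q2}
p0 ∈ B0, q0 ∈ B3 → different blocks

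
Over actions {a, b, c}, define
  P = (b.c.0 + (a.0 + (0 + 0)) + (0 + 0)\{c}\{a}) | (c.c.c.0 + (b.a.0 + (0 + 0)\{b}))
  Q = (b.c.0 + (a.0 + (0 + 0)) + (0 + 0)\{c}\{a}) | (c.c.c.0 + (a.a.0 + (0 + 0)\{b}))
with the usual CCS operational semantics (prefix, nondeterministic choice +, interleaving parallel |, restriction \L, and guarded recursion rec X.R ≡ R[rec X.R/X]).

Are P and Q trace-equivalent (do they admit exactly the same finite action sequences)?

LTS(P): 15 reachable states
  s0 = (b.c.0 + (a.0 + (0 + 0)) + (0 + 0)\{c}\{a}) | (c.c.c.0 + (b.a.0 + (0 + 0)\{b})) | -a-> s1, -b-> s2, -b-> s3, -c-> s4
  s1 = 0 | (c.c.c.0 + (b.a.0 + (0 + 0)\{b})) | -b-> s5, -c-> s6
  s2 = (b.c.0 + (a.0 + (0 + 0)) + (0 + 0)\{c}\{a}) | a.0 | -a-> s5, -a-> s7, -b-> s8
  s3 = c.0 | (c.c.c.0 + (b.a.0 + (0 + 0)\{b})) | -b-> s8, -c-> s1, -c-> s9
  s4 = (b.c.0 + (a.0 + (0 + 0)) + (0 + 0)\{c}\{a}) | c.c.0 | -a-> s6, -b-> s9, -c-> s10
  s5 = 0 | a.0 | -a-> s11
  s6 = 0 | c.c.0 | -c-> s12
  s7 = (b.c.0 + (a.0 + (0 + 0)) + (0 + 0)\{c}\{a}) | 0 | -a-> s11, -b-> s13
  s8 = c.0 | a.0 | -a-> s13, -c-> s5
  s9 = c.0 | c.c.0 | -c-> s14, -c-> s6
  s10 = (b.c.0 + (a.0 + (0 + 0)) + (0 + 0)\{c}\{a}) | c.0 | -a-> s12, -b-> s14, -c-> s7
  s11 = 0 | 0 | stopped
  s12 = 0 | c.0 | -c-> s11
  s13 = c.0 | 0 | -c-> s11
  s14 = c.0 | c.0 | -c-> s12, -c-> s13
LTS(Q): 15 reachable states
  t0 = (b.c.0 + (a.0 + (0 + 0)) + (0 + 0)\{c}\{a}) | (c.c.c.0 + (a.a.0 + (0 + 0)\{b})) | -a-> t1, -a-> t2, -b-> t3, -c-> t4
  t1 = (b.c.0 + (a.0 + (0 + 0)) + (0 + 0)\{c}\{a}) | a.0 | -a-> t5, -a-> t6, -b-> t7
  t2 = 0 | (c.c.c.0 + (a.a.0 + (0 + 0)\{b})) | -a-> t6, -c-> t8
  t3 = c.0 | (c.c.c.0 + (a.a.0 + (0 + 0)\{b})) | -a-> t7, -c-> t2, -c-> t9
  t4 = (b.c.0 + (a.0 + (0 + 0)) + (0 + 0)\{c}\{a}) | c.c.0 | -a-> t8, -b-> t9, -c-> t10
  t5 = (b.c.0 + (a.0 + (0 + 0)) + (0 + 0)\{c}\{a}) | 0 | -a-> t11, -b-> t12
  t6 = 0 | a.0 | -a-> t11
  t7 = c.0 | a.0 | -a-> t12, -c-> t6
  t8 = 0 | c.c.0 | -c-> t13
  t9 = c.0 | c.c.0 | -c-> t14, -c-> t8
  t10 = (b.c.0 + (a.0 + (0 + 0)) + (0 + 0)\{c}\{a}) | c.0 | -a-> t13, -b-> t14, -c-> t5
  t11 = 0 | 0 | stopped
  t12 = c.0 | 0 | -c-> t11
  t13 = 0 | c.0 | -c-> t11
  t14 = c.0 | c.0 | -c-> t12, -c-> t13
Trace ⟨bb⟩ through P, begin at {s0}:
  after b @ step 1: {s2, s3}
  after b @ step 2: {s8}
  — P admits the full trace.
Trace ⟨bb⟩ through Q, begin at {t0}:
  after b @ step 1: {t3}
  after b @ step 2: no successor for Q

traces(P) ≠ traces(Q) — witness ⟨bb⟩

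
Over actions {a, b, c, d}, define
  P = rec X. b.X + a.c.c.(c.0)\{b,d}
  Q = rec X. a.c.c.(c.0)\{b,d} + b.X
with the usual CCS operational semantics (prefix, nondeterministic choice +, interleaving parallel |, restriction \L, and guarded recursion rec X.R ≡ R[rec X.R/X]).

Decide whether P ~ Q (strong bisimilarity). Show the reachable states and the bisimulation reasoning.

Reachable graph of P (5 states):
  u0 = rec X. b.X + a.c.c.(c.0)\{b,d} → —a→ u1, —b→ u0
  u1 = c.c.(c.0)\{b,d} → —c→ u2
  u2 = c.(c.0)\{b,d} → —c→ u3
  u3 = (c.0)\{b,d} → —c→ u4
  u4 = 0\{b,d} → (no moves)
Reachable graph of Q (5 states):
  v0 = rec X. a.c.c.(c.0)\{b,d} + b.X → —a→ v1, —b→ v0
  v1 = c.c.(c.0)\{b,d} → —c→ v2
  v2 = c.(c.0)\{b,d} → —c→ v3
  v3 = (c.0)\{b,d} → —c→ v4
  v4 = 0\{b,d} → (no moves)
Coarsest stable partition (strong bisimilarity classes):
  B0 = {u0, v0}
  B1 = {u1, v1}
  B2 = {u2, v2}
  B3 = {u3, v3}
  B4 = {u4, v4}
u0 ∈ B0, v0 ∈ B0 → same block

bisimilar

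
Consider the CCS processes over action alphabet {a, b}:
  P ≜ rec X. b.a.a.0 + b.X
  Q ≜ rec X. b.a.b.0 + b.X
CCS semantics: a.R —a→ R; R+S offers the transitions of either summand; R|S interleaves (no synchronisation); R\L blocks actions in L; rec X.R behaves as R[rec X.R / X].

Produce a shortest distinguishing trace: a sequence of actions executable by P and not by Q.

baa

P's transition system — 4 states:
  p0 = rec X. b.a.a.0 + b.X → ··b··> p0, ··b··> p1
  p1 = a.a.0 → ··a··> p2
  p2 = a.0 → ··a··> p3
  p3 = 0 → ·
Q's transition system — 4 states:
  q0 = rec X. b.a.b.0 + b.X → ··b··> q0, ··b··> q1
  q1 = a.b.0 → ··a··> q2
  q2 = b.0 → ··b··> q3
  q3 = 0 → ·
Executing baa from P (initial set {p0}):
  step 1 (b): {p0, p1}
  step 2 (a): {p2}
  step 3 (a): {p3}
  — P admits the full trace.
Executing baa from Q (initial set {q0}):
  step 1 (b): {q0, q1}
  step 2 (a): {q2}
  step 3 (a): no successor for Q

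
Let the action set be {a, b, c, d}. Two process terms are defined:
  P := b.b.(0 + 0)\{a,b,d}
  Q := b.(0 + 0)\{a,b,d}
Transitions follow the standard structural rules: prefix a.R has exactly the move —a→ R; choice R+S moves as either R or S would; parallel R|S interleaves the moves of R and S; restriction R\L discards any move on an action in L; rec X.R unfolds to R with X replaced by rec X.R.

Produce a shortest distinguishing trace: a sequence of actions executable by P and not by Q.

P's transition system — 3 states:
  u0 = b.b.(0 + 0)\{a,b,d} ⊢ —b→ u1
  u1 = b.(0 + 0)\{a,b,d} ⊢ —b→ u2
  u2 = (0 + 0)\{a,b,d} ⊢ deadlocked
Q's transition system — 2 states:
  v0 = b.(0 + 0)\{a,b,d} ⊢ —b→ v1
  v1 = (0 + 0)\{a,b,d} ⊢ deadlocked
Trace ⟨bb⟩ through P, begin at {u0}:
  step 1 (b): {u1}
  step 2 (b): {u2}
  P completes σ.
Trace ⟨bb⟩ through Q, begin at {v0}:
  step 1 (b): {v1}
  step 2 (b): ∅ (Q stuck)

bb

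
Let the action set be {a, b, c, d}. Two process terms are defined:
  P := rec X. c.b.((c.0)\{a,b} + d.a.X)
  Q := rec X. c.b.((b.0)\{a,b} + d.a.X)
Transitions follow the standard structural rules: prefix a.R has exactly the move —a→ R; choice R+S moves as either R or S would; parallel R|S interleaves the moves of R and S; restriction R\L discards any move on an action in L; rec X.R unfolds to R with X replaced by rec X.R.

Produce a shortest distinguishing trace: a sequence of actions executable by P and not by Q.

cbc

Reachable graph of P (5 states):
  s0 = rec X. c.b.((c.0)\{a,b} + d.a.X) :: —c→ s1
  s1 = b.((c.0)\{a,b} + d.a.(rec X. c.b.((c.0)\{a,b} + d.a.X))) :: —b→ s2
  s2 = (c.0)\{a,b} + d.a.(rec X. c.b.((c.0)\{a,b} + d.a.X)) :: —c→ s3, —d→ s4
  s3 = 0\{a,b} :: ∅
  s4 = a.(rec X. c.b.((c.0)\{a,b} + d.a.X)) :: —a→ s0
Reachable graph of Q (4 states):
  t0 = rec X. c.b.((b.0)\{a,b} + d.a.X) :: —c→ t1
  t1 = b.((b.0)\{a,b} + d.a.(rec X. c.b.((b.0)\{a,b} + d.a.X))) :: —b→ t2
  t2 = (b.0)\{a,b} + d.a.(rec X. c.b.((b.0)\{a,b} + d.a.X)) :: —d→ t3
  t3 = a.(rec X. c.b.((b.0)\{a,b} + d.a.X)) :: —a→ t0
Run σ = ⟨cbc⟩ on P: start {s0}
  [1] c ⇒ {s1}
  [2] b ⇒ {s2}
  [3] c ⇒ {s3}
  P completes σ.
Run σ = ⟨cbc⟩ on Q: start {t0}
  [1] c ⇒ {t1}
  [2] b ⇒ {t2}
  [3] c ⇒ ∅ (Q stuck)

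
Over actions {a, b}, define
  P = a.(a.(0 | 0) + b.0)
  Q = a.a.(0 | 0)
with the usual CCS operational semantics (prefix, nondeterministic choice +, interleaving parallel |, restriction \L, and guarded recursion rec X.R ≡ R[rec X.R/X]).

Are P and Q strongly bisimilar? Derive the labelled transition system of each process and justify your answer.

P ≁ Q

LTS(P): 4 reachable states
  s0 = a.(a.(0 | 0) + b.0) has moves --a--▸ s1
  s1 = a.(0 | 0) + b.0 has moves --a--▸ s2, --b--▸ s3
  s2 = 0 | 0 has moves deadlocked
  s3 = 0 has moves deadlocked
LTS(Q): 3 reachable states
  t0 = a.a.(0 | 0) has moves --a--▸ t1
  t1 = a.(0 | 0) has moves --a--▸ t2
  t2 = 0 | 0 has moves deadlocked
Coarsest stable partition (strong bisimilarity classes):
  B0 = {s0}
  B1 = {s1}
  B2 = {s2, s3, t2}
  B3 = {t0}
  B4 = {t1}
s0 ∈ B0, t0 ∈ B3 → different blocks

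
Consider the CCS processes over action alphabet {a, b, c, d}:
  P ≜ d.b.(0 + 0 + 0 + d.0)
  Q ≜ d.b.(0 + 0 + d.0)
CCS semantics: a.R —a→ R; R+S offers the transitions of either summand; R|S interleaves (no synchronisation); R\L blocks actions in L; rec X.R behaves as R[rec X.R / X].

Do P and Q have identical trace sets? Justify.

traces(P) = traces(Q)

P's transition system — 4 states:
  s0 = d.b.(0 + 0 + 0 + d.0) | --d--▸ s1
  s1 = b.(0 + 0 + 0 + d.0) | --b--▸ s2
  s2 = 0 + 0 + 0 + d.0 | --d--▸ s3
  s3 = 0 | ·
Q's transition system — 4 states:
  t0 = d.b.(0 + 0 + d.0) | --d--▸ t1
  t1 = b.(0 + 0 + d.0) | --b--▸ t2
  t2 = 0 + 0 + d.0 | --d--▸ t3
  t3 = 0 | ·
Partition-refinement fixed point:
  B0 = {s0, t0}
  B1 = {s1, t1}
  B2 = {s2, t2}
  B3 = {s3, t3}
s0 ∈ B0, t0 ∈ B0 → same block
Bisimilar ⇒ trace-equivalent.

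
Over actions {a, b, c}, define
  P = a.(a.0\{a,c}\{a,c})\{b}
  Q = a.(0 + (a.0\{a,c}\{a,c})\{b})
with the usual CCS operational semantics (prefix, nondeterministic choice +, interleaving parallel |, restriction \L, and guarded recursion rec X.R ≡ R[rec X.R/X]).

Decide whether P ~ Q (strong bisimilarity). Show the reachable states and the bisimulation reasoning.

bisimilar

P's transition system — 3 states:
  u0 = a.(a.0\{a,c}\{a,c})\{b} → —a→ u1
  u1 = (a.0\{a,c}\{a,c})\{b} → —a→ u2
  u2 = 0\{a,c}\{a,c}\{b} → ∅
Q's transition system — 3 states:
  v0 = a.(0 + (a.0\{a,c}\{a,c})\{b}) → —a→ v1
  v1 = 0 + (a.0\{a,c}\{a,c})\{b} → —a→ v2
  v2 = 0\{a,c}\{a,c}\{b} → ∅
Partition-refinement fixed point:
  B0 = {u0, v0}
  B1 = {u1, v1}
  B2 = {u2, v2}
u0 ∈ B0, v0 ∈ B0 → same block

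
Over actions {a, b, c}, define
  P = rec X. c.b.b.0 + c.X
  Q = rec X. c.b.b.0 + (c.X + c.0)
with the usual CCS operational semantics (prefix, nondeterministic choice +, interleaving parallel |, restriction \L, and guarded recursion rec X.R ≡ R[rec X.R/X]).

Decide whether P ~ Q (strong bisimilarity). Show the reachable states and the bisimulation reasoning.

NO

LTS(P): 4 reachable states
  s0 = rec X. c.b.b.0 + c.X :: -c-> s0, -c-> s1
  s1 = b.b.0 :: -b-> s2
  s2 = b.0 :: -b-> s3
  s3 = 0 :: (no moves)
LTS(Q): 4 reachable states
  t0 = rec X. c.b.b.0 + (c.X + c.0) :: -c-> t0, -c-> t1, -c-> t2
  t1 = 0 :: (no moves)
  t2 = b.b.0 :: -b-> t3
  t3 = b.0 :: -b-> t1
Coarsest stable partition (strong bisimilarity classes):
  B0 = {s0}
  B1 = {s1, t2}
  B2 = {s2, t3}
  B3 = {s3, t1}
  B4 = {t0}
s0 ∈ B0, t0 ∈ B4 → different blocks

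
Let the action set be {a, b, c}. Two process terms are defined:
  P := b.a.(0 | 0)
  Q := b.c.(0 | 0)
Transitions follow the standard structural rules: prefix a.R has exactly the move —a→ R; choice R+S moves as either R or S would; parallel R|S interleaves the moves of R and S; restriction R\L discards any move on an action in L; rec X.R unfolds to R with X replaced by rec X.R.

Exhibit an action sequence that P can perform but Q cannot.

Reachable graph of P (3 states):
  p0 = b.a.(0 | 0) has moves —b→ p1
  p1 = a.(0 | 0) has moves —a→ p2
  p2 = 0 | 0 has moves ·
Reachable graph of Q (3 states):
  q0 = b.c.(0 | 0) has moves —b→ q1
  q1 = c.(0 | 0) has moves —c→ q2
  q2 = 0 | 0 has moves ·
Run σ = ⟨ba⟩ on P: start {p0}
  [1] b ⇒ {p1}
  [2] a ⇒ {p2}
  P completes σ.
Run σ = ⟨ba⟩ on Q: start {q0}
  [1] b ⇒ {q1}
  [2] a ⇒ no successor for Q

ba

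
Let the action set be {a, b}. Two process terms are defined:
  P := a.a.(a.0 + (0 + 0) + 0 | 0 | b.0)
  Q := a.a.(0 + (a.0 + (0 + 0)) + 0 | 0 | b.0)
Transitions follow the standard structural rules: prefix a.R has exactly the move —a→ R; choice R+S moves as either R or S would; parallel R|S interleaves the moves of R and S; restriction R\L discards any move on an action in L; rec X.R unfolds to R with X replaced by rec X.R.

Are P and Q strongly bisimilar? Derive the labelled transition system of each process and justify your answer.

Reachable graph of P (5 states):
  m0 = a.a.(a.0 + (0 + 0) + 0 | 0 | b.0) has moves --a--▸ m1
  m1 = a.(a.0 + (0 + 0) + 0 | 0 | b.0) has moves --a--▸ m2
  m2 = a.0 + (0 + 0) + 0 | 0 | b.0 has moves --a--▸ m3, --b--▸ m4
  m3 = 0 has moves (no moves)
  m4 = 0 | 0 | 0 has moves (no moves)
Reachable graph of Q (5 states):
  n0 = a.a.(0 + (a.0 + (0 + 0)) + 0 | 0 | b.0) has moves --a--▸ n1
  n1 = a.(0 + (a.0 + (0 + 0)) + 0 | 0 | b.0) has moves --a--▸ n2
  n2 = 0 + (a.0 + (0 + 0)) + 0 | 0 | b.0 has moves --a--▸ n3, --b--▸ n4
  n3 = 0 has moves (no moves)
  n4 = 0 | 0 | 0 has moves (no moves)
Coarsest stable partition (strong bisimilarity classes):
  B0 = {m0, n0}
  B1 = {m1, n1}
  B2 = {m2, n2}
  B3 = {m3, m4, n3, n4}
m0 ∈ B0, n0 ∈ B0 → same block

bisimilar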